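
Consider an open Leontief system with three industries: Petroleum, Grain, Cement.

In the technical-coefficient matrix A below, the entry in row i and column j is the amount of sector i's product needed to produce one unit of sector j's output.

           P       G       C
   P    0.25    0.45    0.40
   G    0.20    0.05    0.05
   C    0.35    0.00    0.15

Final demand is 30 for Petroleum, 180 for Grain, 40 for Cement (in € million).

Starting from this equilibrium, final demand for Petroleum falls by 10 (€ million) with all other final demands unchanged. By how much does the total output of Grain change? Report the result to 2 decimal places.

I − A =
  [   0.75    -0.45    -0.40]
  [  -0.20     0.95    -0.05]
  [  -0.35     0.00     0.85]
Cofactors of I−A, C_ij = (−1)^(i+j)·(minor ij) (rows/columns in the sector order above):
  C_11 = (0.95)(0.85) − (-0.05)(0.00) = 0.8075
  C_12 = −[(-0.20)(0.85) − (-0.05)(-0.35)] = 0.1875
  C_13 = (-0.20)(0.00) − (0.95)(-0.35) = 0.3325
  C_21 = −[(-0.45)(0.85) − (-0.40)(0.00)] = 0.3825
  C_22 = (0.75)(0.85) − (-0.40)(-0.35) = 0.4975
  C_23 = −[(0.75)(0.00) − (-0.45)(-0.35)] = 0.1575
  C_31 = (-0.45)(-0.05) − (-0.40)(0.95) = 0.4025
  C_32 = −[(0.75)(-0.05) − (-0.40)(-0.20)] = 0.1175
  C_33 = (0.75)(0.95) − (-0.45)(-0.20) = 0.6225
det(I−A) = Σ_j (I−A)_1j·C_1j = (0.75)(0.8075) + (-0.45)(0.1875) + (-0.40)(0.3325) = 0.38825
adj(I−A) = Cᵀ =
  [ 0.8075   0.3825   0.4025]
  [ 0.1875   0.4975   0.1175]
  [ 0.3325   0.1575   0.6225]
(I − A)⁻¹ = adj(I−A) / det(I−A) ≈
  [   2.0798     0.9852     1.0367]
  [   0.4829     1.2814     0.3026]
  [   0.8564     0.4057     1.6033]
Δx = (I − A)⁻¹ Δd with Δd having -10 in the Petroleum component and 0 elsewhere.
So Δx_G = L_GP · (-10), where L_GP = adj(I−A)_GP / det(I−A) = 0.1875 / 0.38825.
Δx_G = 0.1875 × (-10) / 0.38825 = -1.875 / 0.38825 ≈ -4.83.

Δx_G = -4.83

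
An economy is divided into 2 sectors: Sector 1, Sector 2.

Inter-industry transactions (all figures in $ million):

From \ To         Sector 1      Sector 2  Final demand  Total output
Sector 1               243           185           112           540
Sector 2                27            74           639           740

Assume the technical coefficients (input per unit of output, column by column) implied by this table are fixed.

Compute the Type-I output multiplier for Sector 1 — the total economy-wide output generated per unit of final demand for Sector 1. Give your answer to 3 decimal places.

m_1 = 1.969

Technical coefficients a_ij = z_ij / X_j:
  a_11 = 243/540 = 0.45, a_21 = 27/540 = 0.05
  a_12 = 185/740 = 0.25, a_22 = 74/740 = 0.10
I − A =
  [   0.55    -0.25]
  [  -0.05     0.90]
det(I−A) = (0.55)(0.90) − (-0.25)(-0.05) = 0.4825
adj(I−A) = [[0.90, 0.25], [0.05, 0.55]]
(I − A)⁻¹ = adj(I−A) / det(I−A) ≈
  [   1.8653     0.5181]
  [   0.1036     1.1399]
The output multiplier for sector j is the column-j sum of the Leontief inverse (I − A)⁻¹ = adj(I−A) / det(I−A).
Column 1 of adj(I−A): (0.90, 0.05); det(I−A) = 0.4825.
m_1 = (0.90 + 0.05) / 0.4825 = 0.95 / 0.4825 ≈ 1.969.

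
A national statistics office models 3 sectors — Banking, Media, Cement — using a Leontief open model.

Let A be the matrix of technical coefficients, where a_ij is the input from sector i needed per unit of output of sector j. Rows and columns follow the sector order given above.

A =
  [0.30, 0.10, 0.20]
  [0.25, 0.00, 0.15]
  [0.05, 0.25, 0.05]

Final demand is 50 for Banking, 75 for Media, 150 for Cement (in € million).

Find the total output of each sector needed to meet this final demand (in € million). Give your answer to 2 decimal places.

I − A =
  [   0.70    -0.10    -0.20]
  [  -0.25     1.00    -0.15]
  [  -0.05    -0.25     0.95]
Cofactors of I−A, C_ij = (−1)^(i+j)·(minor ij) (rows/columns in the sector order above):
  C_11 = (1.00)(0.95) − (-0.15)(-0.25) = 0.9125
  C_12 = −[(-0.25)(0.95) − (-0.15)(-0.05)] = 0.2450
  C_13 = (-0.25)(-0.25) − (1.00)(-0.05) = 0.1125
  C_21 = −[(-0.10)(0.95) − (-0.20)(-0.25)] = 0.1450
  C_22 = (0.70)(0.95) − (-0.20)(-0.05) = 0.6550
  C_23 = −[(0.70)(-0.25) − (-0.10)(-0.05)] = 0.1800
  C_31 = (-0.10)(-0.15) − (-0.20)(1.00) = 0.2150
  C_32 = −[(0.70)(-0.15) − (-0.20)(-0.25)] = 0.1550
  C_33 = (0.70)(1.00) − (-0.10)(-0.25) = 0.6750
det(I−A) = Σ_j (I−A)_1j·C_1j = (0.70)(0.9125) + (-0.10)(0.2450) + (-0.20)(0.1125) = 0.59175
adj(I−A) = Cᵀ =
  [ 0.9125   0.1450   0.2150]
  [ 0.2450   0.6550   0.1550]
  [ 0.1125   0.1800   0.6750]
(I − A)⁻¹ = adj(I−A) / det(I−A) ≈
  [   1.5420     0.2450     0.3633]
  [   0.4140     1.1069     0.2619]
  [   0.1901     0.3042     1.1407]
x = (I − A)⁻¹ d = adj(I−A)·d / det(I−A), with det(I−A) = 0.59175:
  x_B = (0.9125·50 + 0.1450·75 + 0.2150·150) / 0.59175 = 88.75 / 0.59175 ≈ 149.98
  x_M = (0.2450·50 + 0.6550·75 + 0.1550·150) / 0.59175 = 84.625 / 0.59175 ≈ 143.01
  x_C = (0.1125·50 + 0.1800·75 + 0.6750·150) / 0.59175 = 120.375 / 0.59175 ≈ 203.42

x_B = 149.98, x_M = 143.01, x_C = 203.42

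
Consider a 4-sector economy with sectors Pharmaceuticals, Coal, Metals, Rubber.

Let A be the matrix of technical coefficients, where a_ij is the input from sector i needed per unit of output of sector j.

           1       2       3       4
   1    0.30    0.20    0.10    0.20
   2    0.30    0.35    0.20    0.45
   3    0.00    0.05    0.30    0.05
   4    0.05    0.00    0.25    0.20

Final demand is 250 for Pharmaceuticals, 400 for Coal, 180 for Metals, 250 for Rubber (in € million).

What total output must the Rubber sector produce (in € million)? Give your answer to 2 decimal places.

I − A =
  [   0.70    -0.20    -0.10    -0.20]
  [  -0.30     0.65    -0.20    -0.45]
  [   0.00    -0.05     0.70    -0.05]
  [  -0.05     0.00    -0.25     0.80]
Compute the cofactors C_ij = (−1)^(i+j)·(3×3 minor ij) of I−A; the adjugate is their transpose:
adj(I−A) = Cᵀ =
  [ 0.34225   0.11600   0.13900   0.15950]
  [ 0.18050   0.37600   0.23000   0.27100]
  [ 0.01475   0.02800   0.30500   0.03850]
  [ 0.02600   0.01600   0.10400   0.26800]
det(I−A) = Σ_j (I−A)_1j·C_1j = (0.70)(0.34225) + (-0.20)(0.18050) + (-0.10)(0.01475) + (-0.20)(0.02600) = 0.1968
(I − A)⁻¹ = adj(I−A) / det(I−A) ≈
  [   1.7391     0.5894     0.7063     0.8105]
  [   0.9172     1.9106     1.1687     1.3770]
  [   0.0749     0.1423     1.5498     0.1956]
  [   0.1321     0.0813     0.5285     1.3618]
x = (I − A)⁻¹ d = adj(I−A)·d / det(I−A), with det(I−A) = 0.1968:
  x_1 = (0.34225·250 + 0.11600·400 + 0.13900·180 + 0.15950·250) / 0.1968 = 196.8575 / 0.1968 ≈ 1000.29
  x_2 = (0.18050·250 + 0.37600·400 + 0.23000·180 + 0.27100·250) / 0.1968 = 304.675 / 0.1968 ≈ 1548.15
  x_3 = (0.01475·250 + 0.02800·400 + 0.30500·180 + 0.03850·250) / 0.1968 = 79.4125 / 0.1968 ≈ 403.52
  x_4 = (0.02600·250 + 0.01600·400 + 0.10400·180 + 0.26800·250) / 0.1968 = 98.62 / 0.1968 ≈ 501.12

x_4 = 501.12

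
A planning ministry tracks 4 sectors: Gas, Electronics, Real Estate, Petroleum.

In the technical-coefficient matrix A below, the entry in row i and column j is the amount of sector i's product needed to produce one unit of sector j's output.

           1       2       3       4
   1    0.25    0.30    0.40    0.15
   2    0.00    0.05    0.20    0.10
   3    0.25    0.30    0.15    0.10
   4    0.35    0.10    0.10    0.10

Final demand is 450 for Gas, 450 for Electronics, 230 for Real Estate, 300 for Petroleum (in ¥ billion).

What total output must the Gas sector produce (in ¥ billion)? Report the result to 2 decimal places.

x_1 = 1912.85

I − A =
  [   0.75    -0.30    -0.40    -0.15]
  [   0.00     0.95    -0.20    -0.10]
  [  -0.25    -0.30     0.85    -0.10]
  [  -0.35    -0.10    -0.10     0.90]
Compute the cofactors C_ij = (−1)^(i+j)·(3×3 minor ij) of I−A; the adjugate is their transpose:
adj(I−A) = Cᵀ =
  [ 0.649750   0.355750   0.412250   0.193625]
  [ 0.084250   0.413875   0.146000   0.076250]
  [ 0.255000   0.276000   0.573375   0.136875]
  [ 0.290375   0.215000   0.240250   0.450625]
det(I−A) = Σ_j (I−A)_1j·C_1j = (0.75)(0.649750) + (-0.30)(0.084250) + (-0.40)(0.255000) + (-0.15)(0.290375) = 0.31648125
(I − A)⁻¹ = adj(I−A) / det(I−A) ≈
  [   2.0530     1.1241     1.3026     0.6118]
  [   0.2662     1.3077     0.4613     0.2409]
  [   0.8057     0.8721     1.8117     0.4325]
  [   0.9175     0.6793     0.7591     1.4239]
x = (I − A)⁻¹ d = adj(I−A)·d / det(I−A), with det(I−A) = 0.31648125:
  x_1 = (0.649750·450 + 0.355750·450 + 0.412250·230 + 0.193625·300) / 0.31648125 = 605.38 / 0.31648125 ≈ 1912.85
  x_2 = (0.084250·450 + 0.413875·450 + 0.146000·230 + 0.076250·300) / 0.31648125 = 280.61125 / 0.31648125 ≈ 886.66
  x_3 = (0.255000·450 + 0.276000·450 + 0.573375·230 + 0.136875·300) / 0.31648125 = 411.88875 / 0.31648125 ≈ 1301.46
  x_4 = (0.290375·450 + 0.215000·450 + 0.240250·230 + 0.450625·300) / 0.31648125 = 417.86375 / 0.31648125 ≈ 1320.34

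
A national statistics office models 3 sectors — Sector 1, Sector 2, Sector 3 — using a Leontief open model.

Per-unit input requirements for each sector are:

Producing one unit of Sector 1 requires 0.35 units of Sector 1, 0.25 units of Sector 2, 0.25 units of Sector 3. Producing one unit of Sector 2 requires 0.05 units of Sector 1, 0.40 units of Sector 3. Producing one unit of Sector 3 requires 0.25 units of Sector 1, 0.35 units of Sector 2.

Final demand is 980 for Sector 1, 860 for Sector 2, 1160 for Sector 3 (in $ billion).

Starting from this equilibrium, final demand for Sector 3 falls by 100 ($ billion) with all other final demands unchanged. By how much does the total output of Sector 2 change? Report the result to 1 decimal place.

I − A =
  [   0.65    -0.05    -0.25]
  [  -0.25     1.00    -0.35]
  [  -0.25    -0.40     1.00]
Cofactors of I−A, C_ij = (−1)^(i+j)·(minor ij) (rows/columns in the sector order above):
  C_11 = (1.00)(1.00) − (-0.35)(-0.40) = 0.8600
  C_12 = −[(-0.25)(1.00) − (-0.35)(-0.25)] = 0.3375
  C_13 = (-0.25)(-0.40) − (1.00)(-0.25) = 0.3500
  C_21 = −[(-0.05)(1.00) − (-0.25)(-0.40)] = 0.1500
  C_22 = (0.65)(1.00) − (-0.25)(-0.25) = 0.5875
  C_23 = −[(0.65)(-0.40) − (-0.05)(-0.25)] = 0.2725
  C_31 = (-0.05)(-0.35) − (-0.25)(1.00) = 0.2675
  C_32 = −[(0.65)(-0.35) − (-0.25)(-0.25)] = 0.2900
  C_33 = (0.65)(1.00) − (-0.05)(-0.25) = 0.6375
det(I−A) = Σ_j (I−A)_1j·C_1j = (0.65)(0.8600) + (-0.05)(0.3375) + (-0.25)(0.3500) = 0.454625
adj(I−A) = Cᵀ =
  [ 0.8600   0.1500   0.2675]
  [ 0.3375   0.5875   0.2900]
  [ 0.3500   0.2725   0.6375]
(I − A)⁻¹ = adj(I−A) / det(I−A) ≈
  [   1.8917     0.3299     0.5884]
  [   0.7424     1.2923     0.6379]
  [   0.7699     0.5994     1.4023]
Δx = (I − A)⁻¹ Δd with Δd having -100 in the Sector 3 component and 0 elsewhere.
So Δx_2 = L_23 · (-100), where L_23 = adj(I−A)_23 / det(I−A) = 0.2900 / 0.454625.
Δx_2 = 0.2900 × (-100) / 0.454625 = -29.00 / 0.454625 ≈ -63.8.

Δx_2 = -63.8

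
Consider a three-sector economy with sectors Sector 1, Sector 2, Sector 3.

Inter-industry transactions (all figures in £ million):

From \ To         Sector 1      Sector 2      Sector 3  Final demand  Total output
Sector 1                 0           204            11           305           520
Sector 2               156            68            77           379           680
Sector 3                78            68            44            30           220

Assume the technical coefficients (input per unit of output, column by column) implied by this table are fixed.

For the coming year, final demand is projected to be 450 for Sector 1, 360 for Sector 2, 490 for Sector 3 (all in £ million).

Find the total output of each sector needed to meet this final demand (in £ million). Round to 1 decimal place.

Technical coefficients a_ij = z_ij / X_j:
  a_11 = 0/520 = 0.00, a_21 = 156/520 = 0.30, a_31 = 78/520 = 0.15
  a_12 = 204/680 = 0.30, a_22 = 68/680 = 0.10, a_32 = 68/680 = 0.10
  a_13 = 11/220 = 0.05, a_23 = 77/220 = 0.35, a_33 = 44/220 = 0.20
I − A =
  [   1.00    -0.30    -0.05]
  [  -0.30     0.90    -0.35]
  [  -0.15    -0.10     0.80]
Cofactors of I−A, C_ij = (−1)^(i+j)·(minor ij) (rows/columns in the sector order above):
  C_11 = (0.90)(0.80) − (-0.35)(-0.10) = 0.6850
  C_12 = −[(-0.30)(0.80) − (-0.35)(-0.15)] = 0.2925
  C_13 = (-0.30)(-0.10) − (0.90)(-0.15) = 0.1650
  C_21 = −[(-0.30)(0.80) − (-0.05)(-0.10)] = 0.2450
  C_22 = (1.00)(0.80) − (-0.05)(-0.15) = 0.7925
  C_23 = −[(1.00)(-0.10) − (-0.30)(-0.15)] = 0.1450
  C_31 = (-0.30)(-0.35) − (-0.05)(0.90) = 0.1500
  C_32 = −[(1.00)(-0.35) − (-0.05)(-0.30)] = 0.3650
  C_33 = (1.00)(0.90) − (-0.30)(-0.30) = 0.8100
det(I−A) = Σ_j (I−A)_1j·C_1j = (1.00)(0.6850) + (-0.30)(0.2925) + (-0.05)(0.1650) = 0.5890
adj(I−A) = Cᵀ =
  [ 0.6850   0.2450   0.1500]
  [ 0.2925   0.7925   0.3650]
  [ 0.1650   0.1450   0.8100]
(I − A)⁻¹ = adj(I−A) / det(I−A) ≈
  [   1.1630     0.4160     0.2547]
  [   0.4966     1.3455     0.6197]
  [   0.2801     0.2462     1.3752]
x = (I − A)⁻¹ d = adj(I−A)·d / det(I−A), with det(I−A) = 0.5890:
  x_1 = (0.6850·450 + 0.2450·360 + 0.1500·490) / 0.5890 = 469.95 / 0.5890 ≈ 797.9
  x_2 = (0.2925·450 + 0.7925·360 + 0.3650·490) / 0.5890 = 595.775 / 0.5890 ≈ 1011.5
  x_3 = (0.1650·450 + 0.1450·360 + 0.8100·490) / 0.5890 = 523.35 / 0.5890 ≈ 888.5

x_1 = 797.9, x_2 = 1011.5, x_3 = 888.5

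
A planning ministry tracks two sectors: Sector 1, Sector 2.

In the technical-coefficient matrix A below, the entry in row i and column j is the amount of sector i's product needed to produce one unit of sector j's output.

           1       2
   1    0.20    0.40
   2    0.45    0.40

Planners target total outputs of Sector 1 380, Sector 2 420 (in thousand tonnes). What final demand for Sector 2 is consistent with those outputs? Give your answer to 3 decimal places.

I − A =
  [   0.80    -0.40]
  [  -0.45     0.60]
d = (I − A) x:
  d_1 = (+0.80)·380 + (-0.40)·420 = 136.000
  d_2 = (-0.45)·380 + (+0.60)·420 = 81.000

d_2 = 81.000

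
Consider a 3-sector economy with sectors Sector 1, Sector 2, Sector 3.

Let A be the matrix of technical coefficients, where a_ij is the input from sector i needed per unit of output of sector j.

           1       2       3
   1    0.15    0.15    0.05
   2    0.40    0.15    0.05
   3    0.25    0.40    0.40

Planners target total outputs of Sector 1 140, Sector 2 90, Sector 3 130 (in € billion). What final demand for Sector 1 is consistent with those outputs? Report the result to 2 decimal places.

I − A =
  [   0.85    -0.15    -0.05]
  [  -0.40     0.85    -0.05]
  [  -0.25    -0.40     0.60]
d = (I − A) x:
  d_1 = (+0.85)·140 + (-0.15)·90 + (-0.05)·130 = 99.00
  d_2 = (-0.40)·140 + (+0.85)·90 + (-0.05)·130 = 14.00
  d_3 = (-0.25)·140 + (-0.40)·90 + (+0.60)·130 = 7.00

d_1 = 99.00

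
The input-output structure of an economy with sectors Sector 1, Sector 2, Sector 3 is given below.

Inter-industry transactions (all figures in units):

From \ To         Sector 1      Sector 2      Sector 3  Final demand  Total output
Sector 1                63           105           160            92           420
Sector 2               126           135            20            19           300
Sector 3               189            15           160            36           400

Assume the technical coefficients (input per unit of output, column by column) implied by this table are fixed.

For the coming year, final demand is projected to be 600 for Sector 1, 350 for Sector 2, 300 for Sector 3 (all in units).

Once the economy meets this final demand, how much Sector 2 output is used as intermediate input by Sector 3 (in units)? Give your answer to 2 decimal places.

Technical coefficients a_ij = z_ij / X_j:
  a_11 = 63/420 = 0.15, a_21 = 126/420 = 0.30, a_31 = 189/420 = 0.45
  a_12 = 105/300 = 0.35, a_22 = 135/300 = 0.45, a_32 = 15/300 = 0.05
  a_13 = 160/400 = 0.40, a_23 = 20/400 = 0.05, a_33 = 160/400 = 0.40
I − A =
  [   0.85    -0.35    -0.40]
  [  -0.30     0.55    -0.05]
  [  -0.45    -0.05     0.60]
Cofactors of I−A, C_ij = (−1)^(i+j)·(minor ij) (rows/columns in the sector order above):
  C_11 = (0.55)(0.60) − (-0.05)(-0.05) = 0.3275
  C_12 = −[(-0.30)(0.60) − (-0.05)(-0.45)] = 0.2025
  C_13 = (-0.30)(-0.05) − (0.55)(-0.45) = 0.2625
  C_21 = −[(-0.35)(0.60) − (-0.40)(-0.05)] = 0.2300
  C_22 = (0.85)(0.60) − (-0.40)(-0.45) = 0.3300
  C_23 = −[(0.85)(-0.05) − (-0.35)(-0.45)] = 0.2000
  C_31 = (-0.35)(-0.05) − (-0.40)(0.55) = 0.2375
  C_32 = −[(0.85)(-0.05) − (-0.40)(-0.30)] = 0.1625
  C_33 = (0.85)(0.55) − (-0.35)(-0.30) = 0.3625
det(I−A) = Σ_j (I−A)_1j·C_1j = (0.85)(0.3275) + (-0.35)(0.2025) + (-0.40)(0.2625) = 0.1025
adj(I−A) = Cᵀ =
  [ 0.3275   0.2300   0.2375]
  [ 0.2025   0.3300   0.1625]
  [ 0.2625   0.2000   0.3625]
(I − A)⁻¹ = adj(I−A) / det(I−A) ≈
  [   3.1951     2.2439     2.3171]
  [   1.9756     3.2195     1.5854]
  [   2.5610     1.9512     3.5366]
First solve x = (I − A)⁻¹ d = adj(I−A)·d / det(I−A); in particular x_3 = (0.2625·600 + 0.2000·350 + 0.3625·300) / 0.1025 = 336.25 / 0.1025 ≈ 3280.4878.
Intermediate flow from 2 to 3: z_23 = a_23 · x_3 = 0.05 × 336.25 / 0.1025 = 16.8125 / 0.1025 ≈ 164.02.

z_23 = 164.02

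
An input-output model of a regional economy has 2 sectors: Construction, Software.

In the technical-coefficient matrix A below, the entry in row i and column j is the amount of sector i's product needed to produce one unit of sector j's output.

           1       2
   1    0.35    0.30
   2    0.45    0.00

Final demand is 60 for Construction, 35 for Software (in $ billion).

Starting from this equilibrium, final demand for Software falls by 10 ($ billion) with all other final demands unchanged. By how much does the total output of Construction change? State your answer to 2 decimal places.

I − A =
  [   0.65    -0.30]
  [  -0.45     1.00]
det(I−A) = (0.65)(1.00) − (-0.30)(-0.45) = 0.5150
adj(I−A) = [[1.00, 0.30], [0.45, 0.65]]
(I − A)⁻¹ = adj(I−A) / det(I−A) ≈
  [   1.9417     0.5825]
  [   0.8738     1.2621]
Δx = (I − A)⁻¹ Δd with Δd having -10 in the Software component and 0 elsewhere.
So Δx_1 = L_12 · (-10), where L_12 = adj(I−A)_12 / det(I−A) = 0.30 / 0.5150.
Δx_1 = 0.30 × (-10) / 0.5150 = -3.00 / 0.5150 ≈ -5.83.

Δx_1 = -5.83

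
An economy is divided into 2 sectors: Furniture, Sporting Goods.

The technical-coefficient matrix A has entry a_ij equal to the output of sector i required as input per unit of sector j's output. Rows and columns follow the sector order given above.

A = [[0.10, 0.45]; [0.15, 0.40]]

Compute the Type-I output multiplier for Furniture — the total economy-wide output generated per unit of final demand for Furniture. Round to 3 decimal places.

m_F = 1.587

I − A =
  [   0.90    -0.45]
  [  -0.15     0.60]
det(I−A) = (0.90)(0.60) − (-0.45)(-0.15) = 0.4725
adj(I−A) = [[0.60, 0.45], [0.15, 0.90]]
(I − A)⁻¹ = adj(I−A) / det(I−A) ≈
  [   1.2698     0.9524]
  [   0.3175     1.9048]
The output multiplier for sector j is the column-j sum of the Leontief inverse (I − A)⁻¹ = adj(I−A) / det(I−A).
Column F of adj(I−A): (0.60, 0.15); det(I−A) = 0.4725.
m_F = (0.60 + 0.15) / 0.4725 = 0.75 / 0.4725 ≈ 1.587.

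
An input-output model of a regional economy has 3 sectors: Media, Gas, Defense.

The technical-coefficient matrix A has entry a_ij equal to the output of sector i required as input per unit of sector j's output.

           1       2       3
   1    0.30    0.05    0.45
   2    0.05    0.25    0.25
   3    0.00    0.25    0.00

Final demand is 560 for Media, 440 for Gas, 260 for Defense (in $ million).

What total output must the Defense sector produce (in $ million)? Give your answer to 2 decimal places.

x_3 = 464.68

I − A =
  [   0.70    -0.05    -0.45]
  [  -0.05     0.75    -0.25]
  [   0.00    -0.25     1.00]
Cofactors of I−A, C_ij = (−1)^(i+j)·(minor ij) (rows/columns in the sector order above):
  C_11 = (0.75)(1.00) − (-0.25)(-0.25) = 0.6875
  C_12 = −[(-0.05)(1.00) − (-0.25)(0.00)] = 0.0500
  C_13 = (-0.05)(-0.25) − (0.75)(0.00) = 0.0125
  C_21 = −[(-0.05)(1.00) − (-0.45)(-0.25)] = 0.1625
  C_22 = (0.70)(1.00) − (-0.45)(0.00) = 0.7000
  C_23 = −[(0.70)(-0.25) − (-0.05)(0.00)] = 0.1750
  C_31 = (-0.05)(-0.25) − (-0.45)(0.75) = 0.3500
  C_32 = −[(0.70)(-0.25) − (-0.45)(-0.05)] = 0.1975
  C_33 = (0.70)(0.75) − (-0.05)(-0.05) = 0.5225
det(I−A) = Σ_j (I−A)_1j·C_1j = (0.70)(0.6875) + (-0.05)(0.0500) + (-0.45)(0.0125) = 0.473125
adj(I−A) = Cᵀ =
  [ 0.6875   0.1625   0.3500]
  [ 0.0500   0.7000   0.1975]
  [ 0.0125   0.1750   0.5225]
(I − A)⁻¹ = adj(I−A) / det(I−A) ≈
  [   1.4531     0.3435     0.7398]
  [   0.1057     1.4795     0.4174]
  [   0.0264     0.3699     1.1044]
x = (I − A)⁻¹ d = adj(I−A)·d / det(I−A), with det(I−A) = 0.473125:
  x_1 = (0.6875·560 + 0.1625·440 + 0.3500·260) / 0.473125 = 547.50 / 0.473125 ≈ 1157.20
  x_2 = (0.0500·560 + 0.7000·440 + 0.1975·260) / 0.473125 = 387.35 / 0.473125 ≈ 818.71
  x_3 = (0.0125·560 + 0.1750·440 + 0.5225·260) / 0.473125 = 219.85 / 0.473125 ≈ 464.68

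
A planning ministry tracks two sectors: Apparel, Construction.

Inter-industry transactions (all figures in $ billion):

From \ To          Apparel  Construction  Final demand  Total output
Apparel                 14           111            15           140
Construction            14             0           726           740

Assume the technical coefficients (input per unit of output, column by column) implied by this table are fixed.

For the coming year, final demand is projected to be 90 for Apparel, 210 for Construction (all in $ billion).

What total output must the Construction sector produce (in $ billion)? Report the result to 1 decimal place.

x_C = 223.7

Technical coefficients a_ij = z_ij / X_j:
  a_AA = 14/140 = 0.10, a_CA = 14/140 = 0.10
  a_AC = 111/740 = 0.15, a_CC = 0/740 = 0.00
I − A =
  [   0.90    -0.15]
  [  -0.10     1.00]
det(I−A) = (0.90)(1.00) − (-0.15)(-0.10) = 0.8850
adj(I−A) = [[1.00, 0.15], [0.10, 0.90]]
(I − A)⁻¹ = adj(I−A) / det(I−A) ≈
  [   1.1299     0.1695]
  [   0.1130     1.0169]
x = (I − A)⁻¹ d = adj(I−A)·d / det(I−A), with det(I−A) = 0.8850:
  x_A = (1.00·90 + 0.15·210) / 0.8850 = 121.50 / 0.8850 ≈ 137.3
  x_C = (0.10·90 + 0.90·210) / 0.8850 = 198.00 / 0.8850 ≈ 223.7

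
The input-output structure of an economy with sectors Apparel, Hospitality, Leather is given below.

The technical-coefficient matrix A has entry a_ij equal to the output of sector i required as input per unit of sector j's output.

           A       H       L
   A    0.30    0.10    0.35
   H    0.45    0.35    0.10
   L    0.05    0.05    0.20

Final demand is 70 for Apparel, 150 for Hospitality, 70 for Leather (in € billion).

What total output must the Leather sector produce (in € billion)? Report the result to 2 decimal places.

x_L = 126.50

I − A =
  [   0.70    -0.10    -0.35]
  [  -0.45     0.65    -0.10]
  [  -0.05    -0.05     0.80]
Cofactors of I−A, C_ij = (−1)^(i+j)·(minor ij) (rows/columns in the sector order above):
  C_11 = (0.65)(0.80) − (-0.10)(-0.05) = 0.5150
  C_12 = −[(-0.45)(0.80) − (-0.10)(-0.05)] = 0.3650
  C_13 = (-0.45)(-0.05) − (0.65)(-0.05) = 0.0550
  C_21 = −[(-0.10)(0.80) − (-0.35)(-0.05)] = 0.0975
  C_22 = (0.70)(0.80) − (-0.35)(-0.05) = 0.5425
  C_23 = −[(0.70)(-0.05) − (-0.10)(-0.05)] = 0.0400
  C_31 = (-0.10)(-0.10) − (-0.35)(0.65) = 0.2375
  C_32 = −[(0.70)(-0.10) − (-0.35)(-0.45)] = 0.2275
  C_33 = (0.70)(0.65) − (-0.10)(-0.45) = 0.4100
det(I−A) = Σ_j (I−A)_1j·C_1j = (0.70)(0.5150) + (-0.10)(0.3650) + (-0.35)(0.0550) = 0.30475
adj(I−A) = Cᵀ =
  [ 0.5150   0.0975   0.2375]
  [ 0.3650   0.5425   0.2275]
  [ 0.0550   0.0400   0.4100]
(I − A)⁻¹ = adj(I−A) / det(I−A) ≈
  [   1.6899     0.3199     0.7793]
  [   1.1977     1.7801     0.7465]
  [   0.1805     0.1313     1.3454]
x = (I − A)⁻¹ d = adj(I−A)·d / det(I−A), with det(I−A) = 0.30475:
  x_A = (0.5150·70 + 0.0975·150 + 0.2375·70) / 0.30475 = 67.30 / 0.30475 ≈ 220.84
  x_H = (0.3650·70 + 0.5425·150 + 0.2275·70) / 0.30475 = 122.85 / 0.30475 ≈ 403.12
  x_L = (0.0550·70 + 0.0400·150 + 0.4100·70) / 0.30475 = 38.55 / 0.30475 ≈ 126.50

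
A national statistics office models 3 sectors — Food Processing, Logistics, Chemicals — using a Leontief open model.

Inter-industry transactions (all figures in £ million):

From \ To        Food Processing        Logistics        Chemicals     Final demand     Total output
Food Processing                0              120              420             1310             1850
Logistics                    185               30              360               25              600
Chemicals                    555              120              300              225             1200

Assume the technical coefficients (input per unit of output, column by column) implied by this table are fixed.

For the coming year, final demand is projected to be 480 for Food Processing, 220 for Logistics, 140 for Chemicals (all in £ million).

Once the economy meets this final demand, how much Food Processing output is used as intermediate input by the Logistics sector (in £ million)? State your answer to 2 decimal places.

Technical coefficients a_ij = z_ij / X_j:
  a_FF = 0/1850 = 0.00, a_LF = 185/1850 = 0.10, a_CF = 555/1850 = 0.30
  a_FL = 120/600 = 0.20, a_LL = 30/600 = 0.05, a_CL = 120/600 = 0.20
  a_FC = 420/1200 = 0.35, a_LC = 360/1200 = 0.30, a_CC = 300/1200 = 0.25
I − A =
  [   1.00    -0.20    -0.35]
  [  -0.10     0.95    -0.30]
  [  -0.30    -0.20     0.75]
Cofactors of I−A, C_ij = (−1)^(i+j)·(minor ij) (rows/columns in the sector order above):
  C_11 = (0.95)(0.75) − (-0.30)(-0.20) = 0.6525
  C_12 = −[(-0.10)(0.75) − (-0.30)(-0.30)] = 0.1650
  C_13 = (-0.10)(-0.20) − (0.95)(-0.30) = 0.3050
  C_21 = −[(-0.20)(0.75) − (-0.35)(-0.20)] = 0.2200
  C_22 = (1.00)(0.75) − (-0.35)(-0.30) = 0.6450
  C_23 = −[(1.00)(-0.20) − (-0.20)(-0.30)] = 0.2600
  C_31 = (-0.20)(-0.30) − (-0.35)(0.95) = 0.3925
  C_32 = −[(1.00)(-0.30) − (-0.35)(-0.10)] = 0.3350
  C_33 = (1.00)(0.95) − (-0.20)(-0.10) = 0.9300
det(I−A) = Σ_j (I−A)_1j·C_1j = (1.00)(0.6525) + (-0.20)(0.1650) + (-0.35)(0.3050) = 0.51275
adj(I−A) = Cᵀ =
  [ 0.6525   0.2200   0.3925]
  [ 0.1650   0.6450   0.3350]
  [ 0.3050   0.2600   0.9300]
(I − A)⁻¹ = adj(I−A) / det(I−A) ≈
  [   1.2725     0.4291     0.7655]
  [   0.3218     1.2579     0.6533]
  [   0.5948     0.5071     1.8137]
First solve x = (I − A)⁻¹ d = adj(I−A)·d / det(I−A); in particular x_L = (0.1650·480 + 0.6450·220 + 0.3350·140) / 0.51275 = 268.00 / 0.51275 ≈ 522.6719.
Intermediate flow from F to L: z_FL = a_FL · x_L = 0.20 × 268.00 / 0.51275 = 53.60 / 0.51275 ≈ 104.53.

z_FL = 104.53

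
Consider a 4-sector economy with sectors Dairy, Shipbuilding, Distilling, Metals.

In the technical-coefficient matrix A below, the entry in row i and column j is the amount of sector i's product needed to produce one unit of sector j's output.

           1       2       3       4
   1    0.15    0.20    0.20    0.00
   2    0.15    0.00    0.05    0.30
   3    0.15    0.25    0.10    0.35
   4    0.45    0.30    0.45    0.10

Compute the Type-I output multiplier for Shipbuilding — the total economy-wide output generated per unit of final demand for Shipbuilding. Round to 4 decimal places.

I − A =
  [   0.85    -0.20    -0.20     0.00]
  [  -0.15     1.00    -0.05    -0.30]
  [  -0.15    -0.25     0.90    -0.35]
  [  -0.45    -0.30    -0.45     0.90]
Compute the cofactors C_ij = (−1)^(i+j)·(3×3 minor ij) of I−A; the adjugate is their transpose:
adj(I−A) = Cᵀ =
  [ 0.521250   0.196500   0.198000   0.142500]
  [ 0.254250   0.496125   0.207000   0.245875]
  [ 0.362250   0.339000   0.634500   0.359750]
  [ 0.526500   0.433125   0.485250   0.688375]
det(I−A) = Σ_j (I−A)_1j·C_1j = (0.85)(0.521250) + (-0.20)(0.254250) + (-0.20)(0.362250) + (0.00)(0.526500) = 0.3197625
(I − A)⁻¹ = adj(I−A) / det(I−A) ≈
  [   1.63012     0.61452     0.61921     0.44564]
  [   0.79512     1.55154     0.64736     0.76893]
  [   1.13287     1.06016     1.98429     1.12505]
  [   1.64653     1.35452     1.51753     2.15277]
The output multiplier for sector j is the column-j sum of the Leontief inverse (I − A)⁻¹ = adj(I−A) / det(I−A).
Column 2 of adj(I−A): (0.196500, 0.496125, 0.339000, 0.433125); det(I−A) = 0.3197625.
m_2 = (0.196500 + 0.496125 + 0.339000 + 0.433125) / 0.3197625 = 1.46475 / 0.3197625 ≈ 4.5807.

m_2 = 4.5807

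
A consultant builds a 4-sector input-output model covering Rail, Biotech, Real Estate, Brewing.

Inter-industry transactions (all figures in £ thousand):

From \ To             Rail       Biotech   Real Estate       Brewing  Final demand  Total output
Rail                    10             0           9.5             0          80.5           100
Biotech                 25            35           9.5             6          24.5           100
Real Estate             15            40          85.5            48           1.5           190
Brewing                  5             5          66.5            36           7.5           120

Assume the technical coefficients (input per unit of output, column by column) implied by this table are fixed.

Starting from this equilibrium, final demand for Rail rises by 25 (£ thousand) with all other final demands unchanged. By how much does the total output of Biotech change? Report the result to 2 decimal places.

Δx_2 = 15.62

Technical coefficients a_ij = z_ij / X_j:
  a_11 = 10/100 = 0.10, a_21 = 25/100 = 0.25, a_31 = 15/100 = 0.15, a_41 = 5/100 = 0.05
  a_12 = 0/100 = 0.00, a_22 = 35/100 = 0.35, a_32 = 40/100 = 0.40, a_42 = 5/100 = 0.05
  a_13 = 9.5/190 = 0.05, a_23 = 9.5/190 = 0.05, a_33 = 85.5/190 = 0.45, a_43 = 66.5/190 = 0.35
  a_14 = 0/120 = 0.00, a_24 = 6/120 = 0.05, a_34 = 48/120 = 0.40, a_44 = 36/120 = 0.30
I − A =
  [   0.90     0.00    -0.05     0.00]
  [  -0.25     0.65    -0.05    -0.05]
  [  -0.15    -0.40     0.55    -0.40]
  [  -0.05    -0.05    -0.35     0.70]
Compute the cofactors C_ij = (−1)^(i+j)·(3×3 minor ij) of I−A; the adjugate is their transpose:
adj(I−A) = Cᵀ =
  [ 0.135875   0.015000   0.022625   0.014000]
  [ 0.071500   0.214250   0.056125   0.047375]
  [ 0.156875   0.270000   0.407250   0.252000]
  [ 0.093250   0.151375   0.209250   0.293875]
det(I−A) = Σ_j (I−A)_1j·C_1j = (0.90)(0.135875) + (0.00)(0.071500) + (-0.05)(0.156875) + (0.00)(0.093250) = 0.11444375
(I − A)⁻¹ = adj(I−A) / det(I−A) ≈
  [   1.1873     0.1311     0.1977     0.1223]
  [   0.6248     1.8721     0.4904     0.4140]
  [   1.3708     2.3592     3.5585     2.2020]
  [   0.8148     1.3227     1.8284     2.5679]
Δx = (I − A)⁻¹ Δd with Δd having +25 in the Rail component and 0 elsewhere.
So Δx_2 = L_21 · (+25), where L_21 = adj(I−A)_21 / det(I−A) = 0.071500 / 0.11444375.
Δx_2 = 0.071500 × (+25) / 0.11444375 = 1.7875 / 0.11444375 ≈ 15.62.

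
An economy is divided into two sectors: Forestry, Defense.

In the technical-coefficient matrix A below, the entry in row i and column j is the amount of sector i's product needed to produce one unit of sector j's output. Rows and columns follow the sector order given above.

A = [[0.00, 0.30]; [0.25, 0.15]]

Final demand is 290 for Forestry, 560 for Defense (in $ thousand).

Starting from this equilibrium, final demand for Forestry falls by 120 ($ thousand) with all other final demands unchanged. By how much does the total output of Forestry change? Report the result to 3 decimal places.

I − A =
  [   1.00    -0.30]
  [  -0.25     0.85]
det(I−A) = (1.00)(0.85) − (-0.30)(-0.25) = 0.7750
adj(I−A) = [[0.85, 0.30], [0.25, 1.00]]
(I − A)⁻¹ = adj(I−A) / det(I−A) ≈
  [   1.0968     0.3871]
  [   0.3226     1.2903]
Δx = (I − A)⁻¹ Δd with Δd having -120 in the Forestry component and 0 elsewhere.
So Δx_F = L_FF · (-120), where L_FF = adj(I−A)_FF / det(I−A) = 0.85 / 0.7750.
Δx_F = 0.85 × (-120) / 0.7750 = -102.00 / 0.7750 ≈ -131.613.

Δx_F = -131.613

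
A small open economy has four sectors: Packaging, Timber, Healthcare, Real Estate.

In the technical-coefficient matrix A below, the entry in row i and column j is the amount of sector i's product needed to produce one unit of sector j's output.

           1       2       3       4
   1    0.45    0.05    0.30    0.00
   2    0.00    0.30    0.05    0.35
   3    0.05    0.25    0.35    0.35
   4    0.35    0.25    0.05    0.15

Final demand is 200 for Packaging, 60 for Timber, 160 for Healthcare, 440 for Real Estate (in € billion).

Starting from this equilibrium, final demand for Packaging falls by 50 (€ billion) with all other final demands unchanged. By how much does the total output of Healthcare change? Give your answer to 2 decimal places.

I − A =
  [   0.55    -0.05    -0.30     0.00]
  [   0.00     0.70    -0.05    -0.35]
  [  -0.05    -0.25     0.65    -0.35]
  [  -0.35    -0.25    -0.05     0.85]
Compute the cofactors C_ij = (−1)^(i+j)·(3×3 minor ij) of I−A; the adjugate is their transpose:
adj(I−A) = Cᵀ =
  [ 0.29825   0.11675   0.15525   0.11200]
  [ 0.08875   0.24475   0.06975   0.12950]
  [ 0.14175   0.17325   0.27300   0.18375]
  [ 0.15725   0.13025   0.10050   0.23275]
det(I−A) = Σ_j (I−A)_1j·C_1j = (0.55)(0.29825) + (-0.05)(0.08875) + (-0.30)(0.14175) + (0.00)(0.15725) = 0.117075
(I − A)⁻¹ = adj(I−A) / det(I−A) ≈
  [   2.5475     0.9972     1.3261     0.9567]
  [   0.7581     2.0905     0.5958     1.1061]
  [   1.2108     1.4798     2.3318     1.5695]
  [   1.3432     1.1125     0.8584     1.9880]
Δx = (I − A)⁻¹ Δd with Δd having -50 in the Packaging component and 0 elsewhere.
So Δx_3 = L_31 · (-50), where L_31 = adj(I−A)_31 / det(I−A) = 0.14175 / 0.117075.
Δx_3 = 0.14175 × (-50) / 0.117075 = -7.0875 / 0.117075 ≈ -60.54.

Δx_3 = -60.54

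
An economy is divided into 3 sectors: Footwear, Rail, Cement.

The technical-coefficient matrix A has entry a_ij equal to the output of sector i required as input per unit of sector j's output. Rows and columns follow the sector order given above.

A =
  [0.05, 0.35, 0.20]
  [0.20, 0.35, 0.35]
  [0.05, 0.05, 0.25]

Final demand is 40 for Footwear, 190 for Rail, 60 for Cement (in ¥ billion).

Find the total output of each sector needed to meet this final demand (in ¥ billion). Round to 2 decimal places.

I − A =
  [   0.95    -0.35    -0.20]
  [  -0.20     0.65    -0.35]
  [  -0.05    -0.05     0.75]
Cofactors of I−A, C_ij = (−1)^(i+j)·(minor ij) (rows/columns in the sector order above):
  C_11 = (0.65)(0.75) − (-0.35)(-0.05) = 0.4700
  C_12 = −[(-0.20)(0.75) − (-0.35)(-0.05)] = 0.1675
  C_13 = (-0.20)(-0.05) − (0.65)(-0.05) = 0.0425
  C_21 = −[(-0.35)(0.75) − (-0.20)(-0.05)] = 0.2725
  C_22 = (0.95)(0.75) − (-0.20)(-0.05) = 0.7025
  C_23 = −[(0.95)(-0.05) − (-0.35)(-0.05)] = 0.0650
  C_31 = (-0.35)(-0.35) − (-0.20)(0.65) = 0.2525
  C_32 = −[(0.95)(-0.35) − (-0.20)(-0.20)] = 0.3725
  C_33 = (0.95)(0.65) − (-0.35)(-0.20) = 0.5475
det(I−A) = Σ_j (I−A)_1j·C_1j = (0.95)(0.4700) + (-0.35)(0.1675) + (-0.20)(0.0425) = 0.379375
adj(I−A) = Cᵀ =
  [ 0.4700   0.2725   0.2525]
  [ 0.1675   0.7025   0.3725]
  [ 0.0425   0.0650   0.5475]
(I − A)⁻¹ = adj(I−A) / det(I−A) ≈
  [   1.2389     0.7183     0.6656]
  [   0.4415     1.8517     0.9819]
  [   0.1120     0.1713     1.4432]
x = (I − A)⁻¹ d = adj(I−A)·d / det(I−A), with det(I−A) = 0.379375:
  x_F = (0.4700·40 + 0.2725·190 + 0.2525·60) / 0.379375 = 85.725 / 0.379375 ≈ 225.96
  x_R = (0.1675·40 + 0.7025·190 + 0.3725·60) / 0.379375 = 162.525 / 0.379375 ≈ 428.40
  x_C = (0.0425·40 + 0.0650·190 + 0.5475·60) / 0.379375 = 46.90 / 0.379375 ≈ 123.62

x_F = 225.96, x_R = 428.40, x_C = 123.62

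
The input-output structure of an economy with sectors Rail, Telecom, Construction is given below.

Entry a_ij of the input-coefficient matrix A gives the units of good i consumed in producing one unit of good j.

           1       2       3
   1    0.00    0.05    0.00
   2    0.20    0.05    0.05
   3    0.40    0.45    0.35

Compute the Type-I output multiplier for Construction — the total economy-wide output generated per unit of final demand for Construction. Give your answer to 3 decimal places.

m_3 = 1.689

I − A =
  [   1.00    -0.05     0.00]
  [  -0.20     0.95    -0.05]
  [  -0.40    -0.45     0.65]
Cofactors of I−A, C_ij = (−1)^(i+j)·(minor ij) (rows/columns in the sector order above):
  C_11 = (0.95)(0.65) − (-0.05)(-0.45) = 0.5950
  C_12 = −[(-0.20)(0.65) − (-0.05)(-0.40)] = 0.1500
  C_13 = (-0.20)(-0.45) − (0.95)(-0.40) = 0.4700
  C_21 = −[(-0.05)(0.65) − (0.00)(-0.45)] = 0.0325
  C_22 = (1.00)(0.65) − (0.00)(-0.40) = 0.6500
  C_23 = −[(1.00)(-0.45) − (-0.05)(-0.40)] = 0.4700
  C_31 = (-0.05)(-0.05) − (0.00)(0.95) = 0.0025
  C_32 = −[(1.00)(-0.05) − (0.00)(-0.20)] = 0.0500
  C_33 = (1.00)(0.95) − (-0.05)(-0.20) = 0.9400
det(I−A) = Σ_j (I−A)_1j·C_1j = (1.00)(0.5950) + (-0.05)(0.1500) + (0.00)(0.4700) = 0.5875
adj(I−A) = Cᵀ =
  [ 0.5950   0.0325   0.0025]
  [ 0.1500   0.6500   0.0500]
  [ 0.4700   0.4700   0.9400]
(I − A)⁻¹ = adj(I−A) / det(I−A) ≈
  [   1.0128     0.0553     0.0043]
  [   0.2553     1.1064     0.0851]
  [   0.8000     0.8000     1.6000]
The output multiplier for sector j is the column-j sum of the Leontief inverse (I − A)⁻¹ = adj(I−A) / det(I−A).
Column 3 of adj(I−A): (0.0025, 0.0500, 0.9400); det(I−A) = 0.5875.
m_3 = (0.0025 + 0.0500 + 0.9400) / 0.5875 = 0.9925 / 0.5875 ≈ 1.689.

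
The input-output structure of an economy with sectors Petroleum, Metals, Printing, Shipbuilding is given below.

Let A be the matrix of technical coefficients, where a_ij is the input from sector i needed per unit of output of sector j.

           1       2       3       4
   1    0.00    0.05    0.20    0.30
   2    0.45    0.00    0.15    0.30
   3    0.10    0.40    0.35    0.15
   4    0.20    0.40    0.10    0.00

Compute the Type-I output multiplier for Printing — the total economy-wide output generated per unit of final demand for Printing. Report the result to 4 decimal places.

m_3 = 4.8525

I − A =
  [   1.00    -0.05    -0.20    -0.30]
  [  -0.45     1.00    -0.15    -0.30]
  [  -0.10    -0.40     0.65    -0.15]
  [  -0.20    -0.40    -0.10     1.00]
Compute the cofactors C_ij = (−1)^(i+j)·(3×3 minor ij) of I−A; the adjugate is their transpose:
adj(I−A) = Cᵀ =
  [ 0.476000   0.213750   0.233000   0.241875]
  [ 0.347250   0.567000   0.286500   0.317250]
  [ 0.349000   0.454500   0.740500   0.352125]
  [ 0.269000   0.315000   0.235250   0.518625]
det(I−A) = Σ_j (I−A)_1j·C_1j = (1.00)(0.476000) + (-0.05)(0.347250) + (-0.20)(0.349000) + (-0.30)(0.269000) = 0.3081375
(I − A)⁻¹ = adj(I−A) / det(I−A) ≈
  [   1.54476     0.69368     0.75616     0.78496]
  [   1.12693     1.84009     0.92978     1.02957]
  [   1.13261     1.47499     2.40315     1.14275]
  [   0.87299     1.02227     0.76346     1.68310]
The output multiplier for sector j is the column-j sum of the Leontief inverse (I − A)⁻¹ = adj(I−A) / det(I−A).
Column 3 of adj(I−A): (0.233000, 0.286500, 0.740500, 0.235250); det(I−A) = 0.3081375.
m_3 = (0.233000 + 0.286500 + 0.740500 + 0.235250) / 0.3081375 = 1.49525 / 0.3081375 ≈ 4.8525.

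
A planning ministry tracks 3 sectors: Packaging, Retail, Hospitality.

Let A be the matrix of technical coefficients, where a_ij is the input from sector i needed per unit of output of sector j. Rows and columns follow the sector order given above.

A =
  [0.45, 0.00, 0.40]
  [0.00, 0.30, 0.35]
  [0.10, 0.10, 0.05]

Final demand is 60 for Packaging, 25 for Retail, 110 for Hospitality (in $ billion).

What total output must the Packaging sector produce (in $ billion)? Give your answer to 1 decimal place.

I − A =
  [   0.55     0.00    -0.40]
  [   0.00     0.70    -0.35]
  [  -0.10    -0.10     0.95]
Cofactors of I−A, C_ij = (−1)^(i+j)·(minor ij) (rows/columns in the sector order above):
  C_11 = (0.70)(0.95) − (-0.35)(-0.10) = 0.6300
  C_12 = −[(0.00)(0.95) − (-0.35)(-0.10)] = 0.0350
  C_13 = (0.00)(-0.10) − (0.70)(-0.10) = 0.0700
  C_21 = −[(0.00)(0.95) − (-0.40)(-0.10)] = 0.0400
  C_22 = (0.55)(0.95) − (-0.40)(-0.10) = 0.4825
  C_23 = −[(0.55)(-0.10) − (0.00)(-0.10)] = 0.0550
  C_31 = (0.00)(-0.35) − (-0.40)(0.70) = 0.2800
  C_32 = −[(0.55)(-0.35) − (-0.40)(0.00)] = 0.1925
  C_33 = (0.55)(0.70) − (0.00)(0.00) = 0.3850
det(I−A) = Σ_j (I−A)_1j·C_1j = (0.55)(0.6300) + (0.00)(0.0350) + (-0.40)(0.0700) = 0.3185
adj(I−A) = Cᵀ =
  [ 0.6300   0.0400   0.2800]
  [ 0.0350   0.4825   0.1925]
  [ 0.0700   0.0550   0.3850]
(I − A)⁻¹ = adj(I−A) / det(I−A) ≈
  [   1.9780     0.1256     0.8791]
  [   0.1099     1.5149     0.6044]
  [   0.2198     0.1727     1.2088]
x = (I − A)⁻¹ d = adj(I−A)·d / det(I−A), with det(I−A) = 0.3185:
  x_P = (0.6300·60 + 0.0400·25 + 0.2800·110) / 0.3185 = 69.60 / 0.3185 ≈ 218.5
  x_R = (0.0350·60 + 0.4825·25 + 0.1925·110) / 0.3185 = 35.3375 / 0.3185 ≈ 110.9
  x_H = (0.0700·60 + 0.0550·25 + 0.3850·110) / 0.3185 = 47.925 / 0.3185 ≈ 150.5

x_P = 218.5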